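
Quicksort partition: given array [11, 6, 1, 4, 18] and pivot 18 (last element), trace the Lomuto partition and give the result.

Lomuto partition with pivot = 18:

Initial array: [11, 6, 1, 4, 18]

arr[0]=11 <= 18: swap with position 0, array becomes [11, 6, 1, 4, 18]
arr[1]=6 <= 18: swap with position 1, array becomes [11, 6, 1, 4, 18]
arr[2]=1 <= 18: swap with position 2, array becomes [11, 6, 1, 4, 18]
arr[3]=4 <= 18: swap with position 3, array becomes [11, 6, 1, 4, 18]

Place pivot at position 4: [11, 6, 1, 4, 18]
Pivot position: 4

After partitioning with pivot 18, the array becomes [11, 6, 1, 4, 18]. The pivot is placed at index 4. All elements to the left of the pivot are <= 18, and all elements to the right are > 18.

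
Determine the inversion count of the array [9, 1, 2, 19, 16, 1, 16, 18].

Finding inversions in [9, 1, 2, 19, 16, 1, 16, 18]:

(0, 1): arr[0]=9 > arr[1]=1
(0, 2): arr[0]=9 > arr[2]=2
(0, 5): arr[0]=9 > arr[5]=1
(2, 5): arr[2]=2 > arr[5]=1
(3, 4): arr[3]=19 > arr[4]=16
(3, 5): arr[3]=19 > arr[5]=1
(3, 6): arr[3]=19 > arr[6]=16
(3, 7): arr[3]=19 > arr[7]=18
(4, 5): arr[4]=16 > arr[5]=1

Total inversions: 9

The array has 9 inversion(s): (0,1), (0,2), (0,5), (2,5), (3,4), (3,5), (3,6), (3,7), (4,5). Each pair (i,j) satisfies i < j and arr[i] > arr[j].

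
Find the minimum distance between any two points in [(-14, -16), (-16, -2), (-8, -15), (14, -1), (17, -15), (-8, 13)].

Computing all pairwise distances among 6 points:

d((-14, -16), (-16, -2)) = 14.1421
d((-14, -16), (-8, -15)) = 6.0828 <-- minimum
d((-14, -16), (14, -1)) = 31.7648
d((-14, -16), (17, -15)) = 31.0161
d((-14, -16), (-8, 13)) = 29.6142
d((-16, -2), (-8, -15)) = 15.2643
d((-16, -2), (14, -1)) = 30.0167
d((-16, -2), (17, -15)) = 35.4683
d((-16, -2), (-8, 13)) = 17.0
d((-8, -15), (14, -1)) = 26.0768
d((-8, -15), (17, -15)) = 25.0
d((-8, -15), (-8, 13)) = 28.0
d((14, -1), (17, -15)) = 14.3178
d((14, -1), (-8, 13)) = 26.0768
d((17, -15), (-8, 13)) = 37.5366

Closest pair: (-14, -16) and (-8, -15) with distance 6.0828

The closest pair is (-14, -16) and (-8, -15) with Euclidean distance 6.0828. For 6 points, brute-force pairwise comparison is shown above. For large n, the divide-and-conquer algorithm (sort by x, recurse on halves, check the dividing strip) achieves O(n log n).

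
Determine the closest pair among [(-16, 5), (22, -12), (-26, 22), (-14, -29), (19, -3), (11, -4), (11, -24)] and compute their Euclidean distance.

Computing all pairwise distances among 7 points:

d((-16, 5), (22, -12)) = 41.6293
d((-16, 5), (-26, 22)) = 19.7231
d((-16, 5), (-14, -29)) = 34.0588
d((-16, 5), (19, -3)) = 35.9026
d((-16, 5), (11, -4)) = 28.4605
d((-16, 5), (11, -24)) = 39.6232
d((22, -12), (-26, 22)) = 58.8218
d((22, -12), (-14, -29)) = 39.8121
d((22, -12), (19, -3)) = 9.4868
d((22, -12), (11, -4)) = 13.6015
d((22, -12), (11, -24)) = 16.2788
d((-26, 22), (-14, -29)) = 52.3927
d((-26, 22), (19, -3)) = 51.4782
d((-26, 22), (11, -4)) = 45.2217
d((-26, 22), (11, -24)) = 59.0339
d((-14, -29), (19, -3)) = 42.0119
d((-14, -29), (11, -4)) = 35.3553
d((-14, -29), (11, -24)) = 25.4951
d((19, -3), (11, -4)) = 8.0623 <-- minimum
d((19, -3), (11, -24)) = 22.4722
d((11, -4), (11, -24)) = 20.0

Closest pair: (19, -3) and (11, -4) with distance 8.0623

The closest pair is (19, -3) and (11, -4) with Euclidean distance 8.0623. For 7 points, brute-force pairwise comparison is shown above. For large n, the divide-and-conquer algorithm (sort by x, recurse on halves, check the dividing strip) achieves O(n log n).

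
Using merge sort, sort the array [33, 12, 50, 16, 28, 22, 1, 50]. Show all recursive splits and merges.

Merge sort trace:

Split: [33, 12, 50, 16, 28, 22, 1, 50] -> [33, 12, 50, 16] and [28, 22, 1, 50]
  Split: [33, 12, 50, 16] -> [33, 12] and [50, 16]
    Split: [33, 12] -> [33] and [12]
    Merge: [33] + [12] -> [12, 33]
    Split: [50, 16] -> [50] and [16]
    Merge: [50] + [16] -> [16, 50]
  Merge: [12, 33] + [16, 50] -> [12, 16, 33, 50]
  Split: [28, 22, 1, 50] -> [28, 22] and [1, 50]
    Split: [28, 22] -> [28] and [22]
    Merge: [28] + [22] -> [22, 28]
    Split: [1, 50] -> [1] and [50]
    Merge: [1] + [50] -> [1, 50]
  Merge: [22, 28] + [1, 50] -> [1, 22, 28, 50]
Merge: [12, 16, 33, 50] + [1, 22, 28, 50] -> [1, 12, 16, 22, 28, 33, 50, 50]

Final sorted array: [1, 12, 16, 22, 28, 33, 50, 50]

The merge sort proceeds by recursively splitting the array and merging sorted halves.
After all merges, the sorted array is [1, 12, 16, 22, 28, 33, 50, 50].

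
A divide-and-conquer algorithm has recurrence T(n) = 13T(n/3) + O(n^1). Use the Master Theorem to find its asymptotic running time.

Master Theorem for T(n) = 13T(n/3) + O(n^1):

a = 13, b = 3, c = 1
log_b(a) = log_3(13) = 2.3347

Case 1: c = 1 < log_3(13) = 2.3347
T(n) = O(n^(log_3 13))

For T(n) = 13T(n/3) + O(n^1): log_3(13) = 2.3347. This is Case 1 of the Master Theorem (c < log_b(a), work dominated by leaves), giving O(n^(log_3 13)).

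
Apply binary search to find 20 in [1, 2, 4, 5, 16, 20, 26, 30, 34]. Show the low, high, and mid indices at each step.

Binary search for 20 in [1, 2, 4, 5, 16, 20, 26, 30, 34]:

lo=0, hi=8, mid=4, arr[mid]=16 -> 16 < 20, search right half
lo=5, hi=8, mid=6, arr[mid]=26 -> 26 > 20, search left half
lo=5, hi=5, mid=5, arr[mid]=20 -> Found target at index 5!

Binary search finds 20 at index 5 after 3 comparisons. The search repeatedly halves the search space by comparing with the middle element.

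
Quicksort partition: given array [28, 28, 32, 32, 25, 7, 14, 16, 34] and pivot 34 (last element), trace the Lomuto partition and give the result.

Lomuto partition with pivot = 34:

Initial array: [28, 28, 32, 32, 25, 7, 14, 16, 34]

arr[0]=28 <= 34: swap with position 0, array becomes [28, 28, 32, 32, 25, 7, 14, 16, 34]
arr[1]=28 <= 34: swap with position 1, array becomes [28, 28, 32, 32, 25, 7, 14, 16, 34]
arr[2]=32 <= 34: swap with position 2, array becomes [28, 28, 32, 32, 25, 7, 14, 16, 34]
arr[3]=32 <= 34: swap with position 3, array becomes [28, 28, 32, 32, 25, 7, 14, 16, 34]
arr[4]=25 <= 34: swap with position 4, array becomes [28, 28, 32, 32, 25, 7, 14, 16, 34]
arr[5]=7 <= 34: swap with position 5, array becomes [28, 28, 32, 32, 25, 7, 14, 16, 34]
arr[6]=14 <= 34: swap with position 6, array becomes [28, 28, 32, 32, 25, 7, 14, 16, 34]
arr[7]=16 <= 34: swap with position 7, array becomes [28, 28, 32, 32, 25, 7, 14, 16, 34]

Place pivot at position 8: [28, 28, 32, 32, 25, 7, 14, 16, 34]
Pivot position: 8

After partitioning with pivot 34, the array becomes [28, 28, 32, 32, 25, 7, 14, 16, 34]. The pivot is placed at index 8. All elements to the left of the pivot are <= 34, and all elements to the right are > 34.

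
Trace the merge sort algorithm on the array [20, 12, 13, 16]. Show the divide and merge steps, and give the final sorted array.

Merge sort trace:

Split: [20, 12, 13, 16] -> [20, 12] and [13, 16]
  Split: [20, 12] -> [20] and [12]
  Merge: [20] + [12] -> [12, 20]
  Split: [13, 16] -> [13] and [16]
  Merge: [13] + [16] -> [13, 16]
Merge: [12, 20] + [13, 16] -> [12, 13, 16, 20]

Final sorted array: [12, 13, 16, 20]

The merge sort proceeds by recursively splitting the array and merging sorted halves.
After all merges, the sorted array is [12, 13, 16, 20].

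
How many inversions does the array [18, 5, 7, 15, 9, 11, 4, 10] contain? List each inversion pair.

Finding inversions in [18, 5, 7, 15, 9, 11, 4, 10]:

(0, 1): arr[0]=18 > arr[1]=5
(0, 2): arr[0]=18 > arr[2]=7
(0, 3): arr[0]=18 > arr[3]=15
(0, 4): arr[0]=18 > arr[4]=9
(0, 5): arr[0]=18 > arr[5]=11
(0, 6): arr[0]=18 > arr[6]=4
(0, 7): arr[0]=18 > arr[7]=10
(1, 6): arr[1]=5 > arr[6]=4
(2, 6): arr[2]=7 > arr[6]=4
(3, 4): arr[3]=15 > arr[4]=9
(3, 5): arr[3]=15 > arr[5]=11
(3, 6): arr[3]=15 > arr[6]=4
(3, 7): arr[3]=15 > arr[7]=10
(4, 6): arr[4]=9 > arr[6]=4
(5, 6): arr[5]=11 > arr[6]=4
(5, 7): arr[5]=11 > arr[7]=10

Total inversions: 16

The array has 16 inversion(s): (0,1), (0,2), (0,3), (0,4), (0,5), (0,6), (0,7), (1,6), (2,6), (3,4), (3,5), (3,6), (3,7), (4,6), (5,6), (5,7). Each pair (i,j) satisfies i < j and arr[i] > arr[j].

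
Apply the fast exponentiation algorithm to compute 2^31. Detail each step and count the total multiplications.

Computing 2^31 by squaring (build up from 2^1; each line after the first costs one multiplication):

2^1 = 2
2^2 = (2^1)^2 = 2^2 = 4
2^3 = 2 * 2^2 = 2 * 4 = 8
2^6 = (2^3)^2 = 8^2 = 64
2^7 = 2 * 2^6 = 2 * 64 = 128
2^14 = (2^7)^2 = 128^2 = 16384
2^15 = 2 * 2^14 = 2 * 16384 = 32768
2^30 = (2^15)^2 = 32768^2 = 1073741824
2^31 = 2 * 2^30 = 2 * 1073741824 = 2147483648

Result: 2147483648
Multiplications needed: 8 (8 lines after 2^1)

2^31 = 2147483648. Using exponentiation by squaring, this requires 8 multiplications. The key idea: if the exponent is even, square the half-power; if odd, multiply by the base once.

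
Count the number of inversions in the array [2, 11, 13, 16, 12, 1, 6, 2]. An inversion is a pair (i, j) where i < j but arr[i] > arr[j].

Finding inversions in [2, 11, 13, 16, 12, 1, 6, 2]:

(0, 5): arr[0]=2 > arr[5]=1
(1, 5): arr[1]=11 > arr[5]=1
(1, 6): arr[1]=11 > arr[6]=6
(1, 7): arr[1]=11 > arr[7]=2
(2, 4): arr[2]=13 > arr[4]=12
(2, 5): arr[2]=13 > arr[5]=1
(2, 6): arr[2]=13 > arr[6]=6
(2, 7): arr[2]=13 > arr[7]=2
(3, 4): arr[3]=16 > arr[4]=12
(3, 5): arr[3]=16 > arr[5]=1
(3, 6): arr[3]=16 > arr[6]=6
(3, 7): arr[3]=16 > arr[7]=2
(4, 5): arr[4]=12 > arr[5]=1
(4, 6): arr[4]=12 > arr[6]=6
(4, 7): arr[4]=12 > arr[7]=2
(6, 7): arr[6]=6 > arr[7]=2

Total inversions: 16

The array has 16 inversion(s): (0,5), (1,5), (1,6), (1,7), (2,4), (2,5), (2,6), (2,7), (3,4), (3,5), (3,6), (3,7), (4,5), (4,6), (4,7), (6,7). Each pair (i,j) satisfies i < j and arr[i] > arr[j].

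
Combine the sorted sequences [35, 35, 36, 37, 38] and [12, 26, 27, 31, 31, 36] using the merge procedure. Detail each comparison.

Merging process:

Compare 35 vs 12: take 12 from right. Merged: [12]
Compare 35 vs 26: take 26 from right. Merged: [12, 26]
Compare 35 vs 27: take 27 from right. Merged: [12, 26, 27]
Compare 35 vs 31: take 31 from right. Merged: [12, 26, 27, 31]
Compare 35 vs 31: take 31 from right. Merged: [12, 26, 27, 31, 31]
Compare 35 vs 36: take 35 from left. Merged: [12, 26, 27, 31, 31, 35]
Compare 35 vs 36: take 35 from left. Merged: [12, 26, 27, 31, 31, 35, 35]
Compare 36 vs 36: take 36 from left. Merged: [12, 26, 27, 31, 31, 35, 35, 36]
Compare 37 vs 36: take 36 from right. Merged: [12, 26, 27, 31, 31, 35, 35, 36, 36]
Append remaining from left: [37, 38]. Merged: [12, 26, 27, 31, 31, 35, 35, 36, 36, 37, 38]

Final merged array: [12, 26, 27, 31, 31, 35, 35, 36, 36, 37, 38]
Total comparisons: 9

The merged array is [12, 26, 27, 31, 31, 35, 35, 36, 36, 37, 38], requiring 9 comparisons. The merge step runs in O(n) time where n is the total number of elements.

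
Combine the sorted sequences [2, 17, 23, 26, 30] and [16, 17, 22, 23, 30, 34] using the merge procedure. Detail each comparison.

Merging process:

Compare 2 vs 16: take 2 from left. Merged: [2]
Compare 17 vs 16: take 16 from right. Merged: [2, 16]
Compare 17 vs 17: take 17 from left. Merged: [2, 16, 17]
Compare 23 vs 17: take 17 from right. Merged: [2, 16, 17, 17]
Compare 23 vs 22: take 22 from right. Merged: [2, 16, 17, 17, 22]
Compare 23 vs 23: take 23 from left. Merged: [2, 16, 17, 17, 22, 23]
Compare 26 vs 23: take 23 from right. Merged: [2, 16, 17, 17, 22, 23, 23]
Compare 26 vs 30: take 26 from left. Merged: [2, 16, 17, 17, 22, 23, 23, 26]
Compare 30 vs 30: take 30 from left. Merged: [2, 16, 17, 17, 22, 23, 23, 26, 30]
Append remaining from right: [30, 34]. Merged: [2, 16, 17, 17, 22, 23, 23, 26, 30, 30, 34]

Final merged array: [2, 16, 17, 17, 22, 23, 23, 26, 30, 30, 34]
Total comparisons: 9

The merged array is [2, 16, 17, 17, 22, 23, 23, 26, 30, 30, 34], requiring 9 comparisons. The merge step runs in O(n) time where n is the total number of elements.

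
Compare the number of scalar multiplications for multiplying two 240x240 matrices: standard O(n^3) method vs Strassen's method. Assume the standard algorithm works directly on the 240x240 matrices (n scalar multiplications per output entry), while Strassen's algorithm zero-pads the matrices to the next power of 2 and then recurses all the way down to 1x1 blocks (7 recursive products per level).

Matrix multiplication for 240x240 matrices:

Strassen's algorithm requires power-of-2 dimensions. Pad 240x240 to 256x256 (next power of 2).

Standard algorithm: 240^3 = 13824000 multiplications
Strassen's algorithm: 7^(log2(256)) = 7^8 = 5764801 multiplications
Savings: 13824000 - 5764801 = 8059199 multiplications

Standard: 13824000 multiplications (240^3). Strassen: 5764801 multiplications (7^8, after padding to 256x256). Strassen reduces 8 recursive multiplications to 7 at each level.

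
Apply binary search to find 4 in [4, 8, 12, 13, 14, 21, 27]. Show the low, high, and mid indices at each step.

Binary search for 4 in [4, 8, 12, 13, 14, 21, 27]:

lo=0, hi=6, mid=3, arr[mid]=13 -> 13 > 4, search left half
lo=0, hi=2, mid=1, arr[mid]=8 -> 8 > 4, search left half
lo=0, hi=0, mid=0, arr[mid]=4 -> Found target at index 0!

Binary search finds 4 at index 0 after 3 comparisons. The search repeatedly halves the search space by comparing with the middle element.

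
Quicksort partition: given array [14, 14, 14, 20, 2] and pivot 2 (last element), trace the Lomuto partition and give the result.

Lomuto partition with pivot = 2:

Initial array: [14, 14, 14, 20, 2]

arr[0]=14 > 2: no swap
arr[1]=14 > 2: no swap
arr[2]=14 > 2: no swap
arr[3]=20 > 2: no swap

Place pivot at position 0: [2, 14, 14, 20, 14]
Pivot position: 0

After partitioning with pivot 2, the array becomes [2, 14, 14, 20, 14]. The pivot is placed at index 0. All elements to the left of the pivot are <= 2, and all elements to the right are > 2.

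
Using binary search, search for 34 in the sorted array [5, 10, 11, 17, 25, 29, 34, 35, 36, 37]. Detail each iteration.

Binary search for 34 in [5, 10, 11, 17, 25, 29, 34, 35, 36, 37]:

lo=0, hi=9, mid=4, arr[mid]=25 -> 25 < 34, search right half
lo=5, hi=9, mid=7, arr[mid]=35 -> 35 > 34, search left half
lo=5, hi=6, mid=5, arr[mid]=29 -> 29 < 34, search right half
lo=6, hi=6, mid=6, arr[mid]=34 -> Found target at index 6!

Binary search finds 34 at index 6 after 4 comparisons. The search repeatedly halves the search space by comparing with the middle element.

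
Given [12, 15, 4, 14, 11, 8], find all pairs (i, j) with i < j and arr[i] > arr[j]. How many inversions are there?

Finding inversions in [12, 15, 4, 14, 11, 8]:

(0, 2): arr[0]=12 > arr[2]=4
(0, 4): arr[0]=12 > arr[4]=11
(0, 5): arr[0]=12 > arr[5]=8
(1, 2): arr[1]=15 > arr[2]=4
(1, 3): arr[1]=15 > arr[3]=14
(1, 4): arr[1]=15 > arr[4]=11
(1, 5): arr[1]=15 > arr[5]=8
(3, 4): arr[3]=14 > arr[4]=11
(3, 5): arr[3]=14 > arr[5]=8
(4, 5): arr[4]=11 > arr[5]=8

Total inversions: 10

The array has 10 inversion(s): (0,2), (0,4), (0,5), (1,2), (1,3), (1,4), (1,5), (3,4), (3,5), (4,5). Each pair (i,j) satisfies i < j and arr[i] > arr[j].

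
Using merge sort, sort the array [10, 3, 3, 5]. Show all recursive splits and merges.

Merge sort trace:

Split: [10, 3, 3, 5] -> [10, 3] and [3, 5]
  Split: [10, 3] -> [10] and [3]
  Merge: [10] + [3] -> [3, 10]
  Split: [3, 5] -> [3] and [5]
  Merge: [3] + [5] -> [3, 5]
Merge: [3, 10] + [3, 5] -> [3, 3, 5, 10]

Final sorted array: [3, 3, 5, 10]

The merge sort proceeds by recursively splitting the array and merging sorted halves.
After all merges, the sorted array is [3, 3, 5, 10].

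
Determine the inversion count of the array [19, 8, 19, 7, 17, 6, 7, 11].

Finding inversions in [19, 8, 19, 7, 17, 6, 7, 11]:

(0, 1): arr[0]=19 > arr[1]=8
(0, 3): arr[0]=19 > arr[3]=7
(0, 4): arr[0]=19 > arr[4]=17
(0, 5): arr[0]=19 > arr[5]=6
(0, 6): arr[0]=19 > arr[6]=7
(0, 7): arr[0]=19 > arr[7]=11
(1, 3): arr[1]=8 > arr[3]=7
(1, 5): arr[1]=8 > arr[5]=6
(1, 6): arr[1]=8 > arr[6]=7
(2, 3): arr[2]=19 > arr[3]=7
(2, 4): arr[2]=19 > arr[4]=17
(2, 5): arr[2]=19 > arr[5]=6
(2, 6): arr[2]=19 > arr[6]=7
(2, 7): arr[2]=19 > arr[7]=11
(3, 5): arr[3]=7 > arr[5]=6
(4, 5): arr[4]=17 > arr[5]=6
(4, 6): arr[4]=17 > arr[6]=7
(4, 7): arr[4]=17 > arr[7]=11

Total inversions: 18

The array has 18 inversion(s): (0,1), (0,3), (0,4), (0,5), (0,6), (0,7), (1,3), (1,5), (1,6), (2,3), (2,4), (2,5), (2,6), (2,7), (3,5), (4,5), (4,6), (4,7). Each pair (i,j) satisfies i < j and arr[i] > arr[j].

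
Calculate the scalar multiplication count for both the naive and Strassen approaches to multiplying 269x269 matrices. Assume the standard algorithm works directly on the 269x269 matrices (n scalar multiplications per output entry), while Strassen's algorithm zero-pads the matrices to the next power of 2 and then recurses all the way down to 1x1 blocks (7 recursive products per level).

Matrix multiplication for 269x269 matrices:

Strassen's algorithm requires power-of-2 dimensions. Pad 269x269 to 512x512 (next power of 2).

Standard algorithm: 269^3 = 19465109 multiplications
Strassen's algorithm: 7^(log2(512)) = 7^9 = 40353607 multiplications
Difference: 19465109 - 40353607 = -20888498 (Strassen uses MORE here due to padding overhead — for small or just-over-power-of-2 n, padding can outweigh the per-level savings)

Standard: 19465109 multiplications (269^3). Strassen: 40353607 multiplications (7^9, after padding to 512x512). Strassen reduces 8 recursive multiplications to 7 at each level.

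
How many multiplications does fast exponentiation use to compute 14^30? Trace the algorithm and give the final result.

Computing 14^30 by squaring (build up from 14^1; each line after the first costs one multiplication):

14^1 = 14
14^2 = (14^1)^2 = 14^2 = 196
14^3 = 14 * 14^2 = 14 * 196 = 2744
14^6 = (14^3)^2 = 2744^2 = 7529536
14^7 = 14 * 14^6 = 14 * 7529536 = 105413504
14^14 = (14^7)^2 = 105413504^2 = 11112006825558016
14^15 = 14 * 14^14 = 14 * 11112006825558016 = 155568095557812224
14^30 = (14^15)^2 = 155568095557812224^2 = 24201432355484595421941037243826176

Result: 24201432355484595421941037243826176
Multiplications needed: 7 (7 lines after 14^1)

14^30 = 24201432355484595421941037243826176. Using exponentiation by squaring, this requires 7 multiplications. The key idea: if the exponent is even, square the half-power; if odd, multiply by the base once.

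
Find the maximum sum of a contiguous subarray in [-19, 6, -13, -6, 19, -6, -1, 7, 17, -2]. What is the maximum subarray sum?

Using Kadane's algorithm on [-19, 6, -13, -6, 19, -6, -1, 7, 17, -2]:

Scanning through the array:
Position 1 (value 6): max_ending_here = 6, max_so_far = 6
Position 2 (value -13): max_ending_here = -7, max_so_far = 6
Position 3 (value -6): max_ending_here = -6, max_so_far = 6
Position 4 (value 19): max_ending_here = 19, max_so_far = 19
Position 5 (value -6): max_ending_here = 13, max_so_far = 19
Position 6 (value -1): max_ending_here = 12, max_so_far = 19
Position 7 (value 7): max_ending_here = 19, max_so_far = 19
Position 8 (value 17): max_ending_here = 36, max_so_far = 36
Position 9 (value -2): max_ending_here = 34, max_so_far = 36

Maximum subarray: [19, -6, -1, 7, 17]
Maximum sum: 36

The maximum subarray is [19, -6, -1, 7, 17] with sum 36. This subarray runs from index 4 to index 8.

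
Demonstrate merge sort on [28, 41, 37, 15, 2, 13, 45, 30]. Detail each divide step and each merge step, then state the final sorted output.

Merge sort trace:

Split: [28, 41, 37, 15, 2, 13, 45, 30] -> [28, 41, 37, 15] and [2, 13, 45, 30]
  Split: [28, 41, 37, 15] -> [28, 41] and [37, 15]
    Split: [28, 41] -> [28] and [41]
    Merge: [28] + [41] -> [28, 41]
    Split: [37, 15] -> [37] and [15]
    Merge: [37] + [15] -> [15, 37]
  Merge: [28, 41] + [15, 37] -> [15, 28, 37, 41]
  Split: [2, 13, 45, 30] -> [2, 13] and [45, 30]
    Split: [2, 13] -> [2] and [13]
    Merge: [2] + [13] -> [2, 13]
    Split: [45, 30] -> [45] and [30]
    Merge: [45] + [30] -> [30, 45]
  Merge: [2, 13] + [30, 45] -> [2, 13, 30, 45]
Merge: [15, 28, 37, 41] + [2, 13, 30, 45] -> [2, 13, 15, 28, 30, 37, 41, 45]

Final sorted array: [2, 13, 15, 28, 30, 37, 41, 45]

The merge sort proceeds by recursively splitting the array and merging sorted halves.
After all merges, the sorted array is [2, 13, 15, 28, 30, 37, 41, 45].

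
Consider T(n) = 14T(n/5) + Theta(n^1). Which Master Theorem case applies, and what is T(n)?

Master Theorem for T(n) = 14T(n/5) + O(n^1):

a = 14, b = 5, c = 1
log_b(a) = log_5(14) = 1.6397

Case 1: c = 1 < log_5(14) = 1.6397
T(n) = O(n^(log_5 14))

For T(n) = 14T(n/5) + O(n^1): log_5(14) = 1.6397. This is Case 1 of the Master Theorem (c < log_b(a), work dominated by leaves), giving O(n^(log_5 14)).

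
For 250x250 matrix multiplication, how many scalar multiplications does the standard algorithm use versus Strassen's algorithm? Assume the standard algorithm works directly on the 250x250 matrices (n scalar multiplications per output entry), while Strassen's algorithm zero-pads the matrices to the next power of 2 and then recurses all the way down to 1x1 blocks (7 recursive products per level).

Matrix multiplication for 250x250 matrices:

Strassen's algorithm requires power-of-2 dimensions. Pad 250x250 to 256x256 (next power of 2).

Standard algorithm: 250^3 = 15625000 multiplications
Strassen's algorithm: 7^(log2(256)) = 7^8 = 5764801 multiplications
Savings: 15625000 - 5764801 = 9860199 multiplications

Standard: 15625000 multiplications (250^3). Strassen: 5764801 multiplications (7^8, after padding to 256x256). Strassen reduces 8 recursive multiplications to 7 at each level.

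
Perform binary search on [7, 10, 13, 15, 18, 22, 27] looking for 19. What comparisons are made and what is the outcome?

Binary search for 19 in [7, 10, 13, 15, 18, 22, 27]:

lo=0, hi=6, mid=3, arr[mid]=15 -> 15 < 19, search right half
lo=4, hi=6, mid=5, arr[mid]=22 -> 22 > 19, search left half
lo=4, hi=4, mid=4, arr[mid]=18 -> 18 < 19, search right half
lo=5 > hi=4, target 19 not found

Binary search determines that 19 is not in the array after 3 comparisons. The search space was exhausted without finding the target.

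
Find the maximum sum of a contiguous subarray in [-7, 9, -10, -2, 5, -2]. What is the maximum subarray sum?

Using Kadane's algorithm on [-7, 9, -10, -2, 5, -2]:

Scanning through the array:
Position 1 (value 9): max_ending_here = 9, max_so_far = 9
Position 2 (value -10): max_ending_here = -1, max_so_far = 9
Position 3 (value -2): max_ending_here = -2, max_so_far = 9
Position 4 (value 5): max_ending_here = 5, max_so_far = 9
Position 5 (value -2): max_ending_here = 3, max_so_far = 9

Maximum subarray: [9]
Maximum sum: 9

The maximum subarray is [9] with sum 9. This subarray runs from index 1 to index 1.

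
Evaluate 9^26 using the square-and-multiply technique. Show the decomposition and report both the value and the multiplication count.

Computing 9^26 by squaring (build up from 9^1; each line after the first costs one multiplication):

9^1 = 9
9^2 = (9^1)^2 = 9^2 = 81
9^3 = 9 * 9^2 = 9 * 81 = 729
9^6 = (9^3)^2 = 729^2 = 531441
9^12 = (9^6)^2 = 531441^2 = 282429536481
9^13 = 9 * 9^12 = 9 * 282429536481 = 2541865828329
9^26 = (9^13)^2 = 2541865828329^2 = 6461081889226673298932241

Result: 6461081889226673298932241
Multiplications needed: 6 (6 lines after 9^1)

9^26 = 6461081889226673298932241. Using exponentiation by squaring, this requires 6 multiplications. The key idea: if the exponent is even, square the half-power; if odd, multiply by the base once.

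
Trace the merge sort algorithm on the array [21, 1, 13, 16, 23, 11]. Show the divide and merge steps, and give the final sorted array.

Merge sort trace:

Split: [21, 1, 13, 16, 23, 11] -> [21, 1, 13] and [16, 23, 11]
  Split: [21, 1, 13] -> [21] and [1, 13]
    Split: [1, 13] -> [1] and [13]
    Merge: [1] + [13] -> [1, 13]
  Merge: [21] + [1, 13] -> [1, 13, 21]
  Split: [16, 23, 11] -> [16] and [23, 11]
    Split: [23, 11] -> [23] and [11]
    Merge: [23] + [11] -> [11, 23]
  Merge: [16] + [11, 23] -> [11, 16, 23]
Merge: [1, 13, 21] + [11, 16, 23] -> [1, 11, 13, 16, 21, 23]

Final sorted array: [1, 11, 13, 16, 21, 23]

The merge sort proceeds by recursively splitting the array and merging sorted halves.
After all merges, the sorted array is [1, 11, 13, 16, 21, 23].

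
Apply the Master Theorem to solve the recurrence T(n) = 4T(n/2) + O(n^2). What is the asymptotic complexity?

Master Theorem for T(n) = 4T(n/2) + O(n^2):

a = 4, b = 2, c = 2
log_b(a) = log_2(4) = 2.0000

Case 2: c = 2 = log_2(4) = 2.0000
T(n) = O(n^2 log n) = O(n^2 log n)

For T(n) = 4T(n/2) + O(n^2): log_2(4) = 2.0000. This is Case 2 of the Master Theorem (c = log_b(a), equal work at all levels), giving O(n^2 log n).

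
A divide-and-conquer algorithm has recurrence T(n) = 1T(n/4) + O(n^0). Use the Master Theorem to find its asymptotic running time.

Master Theorem for T(n) = 1T(n/4) + O(n^0):

a = 1, b = 4, c = 0
log_b(a) = log_4(1) = 0.0000

Case 2: c = 0 = log_4(1) = 0.0000
T(n) = O(n^0 log n) = O(log n)

For T(n) = 1T(n/4) + O(n^0): log_4(1) = 0.0000. This is Case 2 of the Master Theorem (c = log_b(a), equal work at all levels), giving O(log n).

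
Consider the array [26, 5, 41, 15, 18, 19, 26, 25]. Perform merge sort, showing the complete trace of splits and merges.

Merge sort trace:

Split: [26, 5, 41, 15, 18, 19, 26, 25] -> [26, 5, 41, 15] and [18, 19, 26, 25]
  Split: [26, 5, 41, 15] -> [26, 5] and [41, 15]
    Split: [26, 5] -> [26] and [5]
    Merge: [26] + [5] -> [5, 26]
    Split: [41, 15] -> [41] and [15]
    Merge: [41] + [15] -> [15, 41]
  Merge: [5, 26] + [15, 41] -> [5, 15, 26, 41]
  Split: [18, 19, 26, 25] -> [18, 19] and [26, 25]
    Split: [18, 19] -> [18] and [19]
    Merge: [18] + [19] -> [18, 19]
    Split: [26, 25] -> [26] and [25]
    Merge: [26] + [25] -> [25, 26]
  Merge: [18, 19] + [25, 26] -> [18, 19, 25, 26]
Merge: [5, 15, 26, 41] + [18, 19, 25, 26] -> [5, 15, 18, 19, 25, 26, 26, 41]

Final sorted array: [5, 15, 18, 19, 25, 26, 26, 41]

The merge sort proceeds by recursively splitting the array and merging sorted halves.
After all merges, the sorted array is [5, 15, 18, 19, 25, 26, 26, 41].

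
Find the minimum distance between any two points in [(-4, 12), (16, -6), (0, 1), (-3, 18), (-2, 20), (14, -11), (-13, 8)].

Computing all pairwise distances among 7 points:

d((-4, 12), (16, -6)) = 26.9072
d((-4, 12), (0, 1)) = 11.7047
d((-4, 12), (-3, 18)) = 6.0828
d((-4, 12), (-2, 20)) = 8.2462
d((-4, 12), (14, -11)) = 29.2062
d((-4, 12), (-13, 8)) = 9.8489
d((16, -6), (0, 1)) = 17.4642
d((16, -6), (-3, 18)) = 30.6105
d((16, -6), (-2, 20)) = 31.6228
d((16, -6), (14, -11)) = 5.3852
d((16, -6), (-13, 8)) = 32.2025
d((0, 1), (-3, 18)) = 17.2627
d((0, 1), (-2, 20)) = 19.105
d((0, 1), (14, -11)) = 18.4391
d((0, 1), (-13, 8)) = 14.7648
d((-3, 18), (-2, 20)) = 2.2361 <-- minimum
d((-3, 18), (14, -11)) = 33.6155
d((-3, 18), (-13, 8)) = 14.1421
d((-2, 20), (14, -11)) = 34.8855
d((-2, 20), (-13, 8)) = 16.2788
d((14, -11), (-13, 8)) = 33.0151

Closest pair: (-3, 18) and (-2, 20) with distance 2.2361

The closest pair is (-3, 18) and (-2, 20) with Euclidean distance 2.2361. For 7 points, brute-force pairwise comparison is shown above. For large n, the divide-and-conquer algorithm (sort by x, recurse on halves, check the dividing strip) achieves O(n log n).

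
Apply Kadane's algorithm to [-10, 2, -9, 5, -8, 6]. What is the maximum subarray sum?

Using Kadane's algorithm on [-10, 2, -9, 5, -8, 6]:

Scanning through the array:
Position 1 (value 2): max_ending_here = 2, max_so_far = 2
Position 2 (value -9): max_ending_here = -7, max_so_far = 2
Position 3 (value 5): max_ending_here = 5, max_so_far = 5
Position 4 (value -8): max_ending_here = -3, max_so_far = 5
Position 5 (value 6): max_ending_here = 6, max_so_far = 6

Maximum subarray: [6]
Maximum sum: 6

The maximum subarray is [6] with sum 6. This subarray runs from index 5 to index 5.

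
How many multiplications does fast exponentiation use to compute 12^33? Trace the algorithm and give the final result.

Computing 12^33 by squaring (build up from 12^1; each line after the first costs one multiplication):

12^1 = 12
12^2 = (12^1)^2 = 12^2 = 144
12^4 = (12^2)^2 = 144^2 = 20736
12^8 = (12^4)^2 = 20736^2 = 429981696
12^16 = (12^8)^2 = 429981696^2 = 184884258895036416
12^32 = (12^16)^2 = 184884258895036416^2 = 34182189187166852111368841966125056
12^33 = 12 * 12^32 = 12 * 34182189187166852111368841966125056 = 410186270246002225336426103593500672

Result: 410186270246002225336426103593500672
Multiplications needed: 6 (6 lines after 12^1)

12^33 = 410186270246002225336426103593500672. Using exponentiation by squaring, this requires 6 multiplications. The key idea: if the exponent is even, square the half-power; if odd, multiply by the base once.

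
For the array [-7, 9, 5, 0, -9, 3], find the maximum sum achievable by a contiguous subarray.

Using Kadane's algorithm on [-7, 9, 5, 0, -9, 3]:

Scanning through the array:
Position 1 (value 9): max_ending_here = 9, max_so_far = 9
Position 2 (value 5): max_ending_here = 14, max_so_far = 14
Position 3 (value 0): max_ending_here = 14, max_so_far = 14
Position 4 (value -9): max_ending_here = 5, max_so_far = 14
Position 5 (value 3): max_ending_here = 8, max_so_far = 14

Maximum subarray: [9, 5]
Maximum sum: 14

The maximum subarray is [9, 5] with sum 14. This subarray runs from index 1 to index 2.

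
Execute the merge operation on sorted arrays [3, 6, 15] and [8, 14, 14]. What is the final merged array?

Merging process:

Compare 3 vs 8: take 3 from left. Merged: [3]
Compare 6 vs 8: take 6 from left. Merged: [3, 6]
Compare 15 vs 8: take 8 from right. Merged: [3, 6, 8]
Compare 15 vs 14: take 14 from right. Merged: [3, 6, 8, 14]
Compare 15 vs 14: take 14 from right. Merged: [3, 6, 8, 14, 14]
Append remaining from left: [15]. Merged: [3, 6, 8, 14, 14, 15]

Final merged array: [3, 6, 8, 14, 14, 15]
Total comparisons: 5

The merged array is [3, 6, 8, 14, 14, 15], requiring 5 comparisons. The merge step runs in O(n) time where n is the total number of elements.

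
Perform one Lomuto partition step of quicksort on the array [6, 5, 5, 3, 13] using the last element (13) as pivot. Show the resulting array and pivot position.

Lomuto partition with pivot = 13:

Initial array: [6, 5, 5, 3, 13]

arr[0]=6 <= 13: swap with position 0, array becomes [6, 5, 5, 3, 13]
arr[1]=5 <= 13: swap with position 1, array becomes [6, 5, 5, 3, 13]
arr[2]=5 <= 13: swap with position 2, array becomes [6, 5, 5, 3, 13]
arr[3]=3 <= 13: swap with position 3, array becomes [6, 5, 5, 3, 13]

Place pivot at position 4: [6, 5, 5, 3, 13]
Pivot position: 4

After partitioning with pivot 13, the array becomes [6, 5, 5, 3, 13]. The pivot is placed at index 4. All elements to the left of the pivot are <= 13, and all elements to the right are > 13.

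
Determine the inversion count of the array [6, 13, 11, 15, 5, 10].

Finding inversions in [6, 13, 11, 15, 5, 10]:

(0, 4): arr[0]=6 > arr[4]=5
(1, 2): arr[1]=13 > arr[2]=11
(1, 4): arr[1]=13 > arr[4]=5
(1, 5): arr[1]=13 > arr[5]=10
(2, 4): arr[2]=11 > arr[4]=5
(2, 5): arr[2]=11 > arr[5]=10
(3, 4): arr[3]=15 > arr[4]=5
(3, 5): arr[3]=15 > arr[5]=10

Total inversions: 8

The array has 8 inversion(s): (0,4), (1,2), (1,4), (1,5), (2,4), (2,5), (3,4), (3,5). Each pair (i,j) satisfies i < j and arr[i] > arr[j].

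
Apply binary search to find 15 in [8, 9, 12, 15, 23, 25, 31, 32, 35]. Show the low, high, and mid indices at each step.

Binary search for 15 in [8, 9, 12, 15, 23, 25, 31, 32, 35]:

lo=0, hi=8, mid=4, arr[mid]=23 -> 23 > 15, search left half
lo=0, hi=3, mid=1, arr[mid]=9 -> 9 < 15, search right half
lo=2, hi=3, mid=2, arr[mid]=12 -> 12 < 15, search right half
lo=3, hi=3, mid=3, arr[mid]=15 -> Found target at index 3!

Binary search finds 15 at index 3 after 4 comparisons. The search repeatedly halves the search space by comparing with the middle element.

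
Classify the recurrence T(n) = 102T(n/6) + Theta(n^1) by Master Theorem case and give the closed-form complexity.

Master Theorem for T(n) = 102T(n/6) + O(n^1):

a = 102, b = 6, c = 1
log_b(a) = log_6(102) = 2.5812

Case 1: c = 1 < log_6(102) = 2.5812
T(n) = O(n^(log_6 102))

For T(n) = 102T(n/6) + O(n^1): log_6(102) = 2.5812. This is Case 1 of the Master Theorem (c < log_b(a), work dominated by leaves), giving O(n^(log_6 102)).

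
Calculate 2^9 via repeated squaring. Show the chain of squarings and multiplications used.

Computing 2^9 by squaring (build up from 2^1; each line after the first costs one multiplication):

2^1 = 2
2^2 = (2^1)^2 = 2^2 = 4
2^4 = (2^2)^2 = 4^2 = 16
2^8 = (2^4)^2 = 16^2 = 256
2^9 = 2 * 2^8 = 2 * 256 = 512

Result: 512
Multiplications needed: 4 (4 lines after 2^1)

2^9 = 512. Using exponentiation by squaring, this requires 4 multiplications. The key idea: if the exponent is even, square the half-power; if odd, multiply by the base once.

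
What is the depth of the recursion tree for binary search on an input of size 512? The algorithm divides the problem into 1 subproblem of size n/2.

For divide and conquer with division factor 2:

Problem sizes at each level:
Level 0: 512
Level 1: 256
Level 2: 128
Level 3: 64
Level 4: 32
Level 5: 16
Level 6: 8
Level 7: 4
Level 8: 2
Level 9: 1

The root is level 0 and the size-1 base case is level 9 (the tree spans levels 0 through 9, i.e. 10 levels counting the root), so the depth is the number of divisions: log_2(512) = 9

The recursion tree depth is log_2(512) = 9. At each level, the problem size is divided by 2, so it takes 9 divisions to reduce to a base case of size 1. The algorithm makes 1 recursive call at each level.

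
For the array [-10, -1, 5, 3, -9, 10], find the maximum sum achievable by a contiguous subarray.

Using Kadane's algorithm on [-10, -1, 5, 3, -9, 10]:

Scanning through the array:
Position 1 (value -1): max_ending_here = -1, max_so_far = -1
Position 2 (value 5): max_ending_here = 5, max_so_far = 5
Position 3 (value 3): max_ending_here = 8, max_so_far = 8
Position 4 (value -9): max_ending_here = -1, max_so_far = 8
Position 5 (value 10): max_ending_here = 10, max_so_far = 10

Maximum subarray: [10]
Maximum sum: 10

The maximum subarray is [10] with sum 10. This subarray runs from index 5 to index 5.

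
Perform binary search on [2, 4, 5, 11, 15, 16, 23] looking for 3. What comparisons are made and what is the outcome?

Binary search for 3 in [2, 4, 5, 11, 15, 16, 23]:

lo=0, hi=6, mid=3, arr[mid]=11 -> 11 > 3, search left half
lo=0, hi=2, mid=1, arr[mid]=4 -> 4 > 3, search left half
lo=0, hi=0, mid=0, arr[mid]=2 -> 2 < 3, search right half
lo=1 > hi=0, target 3 not found

Binary search determines that 3 is not in the array after 3 comparisons. The search space was exhausted without finding the target.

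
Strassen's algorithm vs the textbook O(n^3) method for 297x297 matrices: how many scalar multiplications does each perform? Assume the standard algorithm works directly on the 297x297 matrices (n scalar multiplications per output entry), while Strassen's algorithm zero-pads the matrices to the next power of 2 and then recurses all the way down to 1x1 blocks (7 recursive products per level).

Matrix multiplication for 297x297 matrices:

Strassen's algorithm requires power-of-2 dimensions. Pad 297x297 to 512x512 (next power of 2).

Standard algorithm: 297^3 = 26198073 multiplications
Strassen's algorithm: 7^(log2(512)) = 7^9 = 40353607 multiplications
Difference: 26198073 - 40353607 = -14155534 (Strassen uses MORE here due to padding overhead — for small or just-over-power-of-2 n, padding can outweigh the per-level savings)

Standard: 26198073 multiplications (297^3). Strassen: 40353607 multiplications (7^9, after padding to 512x512). Strassen reduces 8 recursive multiplications to 7 at each level.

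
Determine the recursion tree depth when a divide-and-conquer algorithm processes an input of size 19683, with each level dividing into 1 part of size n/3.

For divide and conquer with division factor 3:

Problem sizes at each level:
Level 0: 19683
Level 1: 6561
Level 2: 2187
Level 3: 729
Level 4: 243
Level 5: 81
Level 6: 27
Level 7: 9
Level 8: 3
Level 9: 1

The root is level 0 and the size-1 base case is level 9 (the tree spans levels 0 through 9, i.e. 10 levels counting the root), so the depth is the number of divisions: log_3(19683) = 9

The recursion tree depth is log_3(19683) = 9. At each level, the problem size is divided by 3, so it takes 9 divisions to reduce to a base case of size 1. The algorithm makes 1 recursive call at each level.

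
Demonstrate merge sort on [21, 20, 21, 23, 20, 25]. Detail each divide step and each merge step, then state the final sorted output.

Merge sort trace:

Split: [21, 20, 21, 23, 20, 25] -> [21, 20, 21] and [23, 20, 25]
  Split: [21, 20, 21] -> [21] and [20, 21]
    Split: [20, 21] -> [20] and [21]
    Merge: [20] + [21] -> [20, 21]
  Merge: [21] + [20, 21] -> [20, 21, 21]
  Split: [23, 20, 25] -> [23] and [20, 25]
    Split: [20, 25] -> [20] and [25]
    Merge: [20] + [25] -> [20, 25]
  Merge: [23] + [20, 25] -> [20, 23, 25]
Merge: [20, 21, 21] + [20, 23, 25] -> [20, 20, 21, 21, 23, 25]

Final sorted array: [20, 20, 21, 21, 23, 25]

The merge sort proceeds by recursively splitting the array and merging sorted halves.
After all merges, the sorted array is [20, 20, 21, 21, 23, 25].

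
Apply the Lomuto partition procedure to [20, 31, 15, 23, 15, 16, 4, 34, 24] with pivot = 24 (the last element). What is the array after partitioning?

Lomuto partition with pivot = 24:

Initial array: [20, 31, 15, 23, 15, 16, 4, 34, 24]

arr[0]=20 <= 24: swap with position 0, array becomes [20, 31, 15, 23, 15, 16, 4, 34, 24]
arr[1]=31 > 24: no swap
arr[2]=15 <= 24: swap with position 1, array becomes [20, 15, 31, 23, 15, 16, 4, 34, 24]
arr[3]=23 <= 24: swap with position 2, array becomes [20, 15, 23, 31, 15, 16, 4, 34, 24]
arr[4]=15 <= 24: swap with position 3, array becomes [20, 15, 23, 15, 31, 16, 4, 34, 24]
arr[5]=16 <= 24: swap with position 4, array becomes [20, 15, 23, 15, 16, 31, 4, 34, 24]
arr[6]=4 <= 24: swap with position 5, array becomes [20, 15, 23, 15, 16, 4, 31, 34, 24]
arr[7]=34 > 24: no swap

Place pivot at position 6: [20, 15, 23, 15, 16, 4, 24, 34, 31]
Pivot position: 6

After partitioning with pivot 24, the array becomes [20, 15, 23, 15, 16, 4, 24, 34, 31]. The pivot is placed at index 6. All elements to the left of the pivot are <= 24, and all elements to the right are > 24.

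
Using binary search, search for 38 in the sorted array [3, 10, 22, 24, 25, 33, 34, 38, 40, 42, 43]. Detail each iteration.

Binary search for 38 in [3, 10, 22, 24, 25, 33, 34, 38, 40, 42, 43]:

lo=0, hi=10, mid=5, arr[mid]=33 -> 33 < 38, search right half
lo=6, hi=10, mid=8, arr[mid]=40 -> 40 > 38, search left half
lo=6, hi=7, mid=6, arr[mid]=34 -> 34 < 38, search right half
lo=7, hi=7, mid=7, arr[mid]=38 -> Found target at index 7!

Binary search finds 38 at index 7 after 4 comparisons. The search repeatedly halves the search space by comparing with the middle element.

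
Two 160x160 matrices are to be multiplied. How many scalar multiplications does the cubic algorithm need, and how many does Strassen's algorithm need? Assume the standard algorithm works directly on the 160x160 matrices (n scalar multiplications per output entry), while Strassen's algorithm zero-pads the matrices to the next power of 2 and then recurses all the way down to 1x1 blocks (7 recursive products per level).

Matrix multiplication for 160x160 matrices:

Strassen's algorithm requires power-of-2 dimensions. Pad 160x160 to 256x256 (next power of 2).

Standard algorithm: 160^3 = 4096000 multiplications
Strassen's algorithm: 7^(log2(256)) = 7^8 = 5764801 multiplications
Difference: 4096000 - 5764801 = -1668801 (Strassen uses MORE here due to padding overhead — for small or just-over-power-of-2 n, padding can outweigh the per-level savings)

Standard: 4096000 multiplications (160^3). Strassen: 5764801 multiplications (7^8, after padding to 256x256). Strassen reduces 8 recursive multiplications to 7 at each level.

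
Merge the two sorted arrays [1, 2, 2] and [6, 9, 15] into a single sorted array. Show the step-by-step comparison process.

Merging process:

Compare 1 vs 6: take 1 from left. Merged: [1]
Compare 2 vs 6: take 2 from left. Merged: [1, 2]
Compare 2 vs 6: take 2 from left. Merged: [1, 2, 2]
Append remaining from right: [6, 9, 15]. Merged: [1, 2, 2, 6, 9, 15]

Final merged array: [1, 2, 2, 6, 9, 15]
Total comparisons: 3

The merged array is [1, 2, 2, 6, 9, 15], requiring 3 comparisons. The merge step runs in O(n) time where n is the total number of elements.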